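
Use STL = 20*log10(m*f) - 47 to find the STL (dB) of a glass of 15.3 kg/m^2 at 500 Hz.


Mass law: STL = 20 * log10(m * f) - 47
  m * f = 15.3 * 500 = 7650
  log10(7650) = 3.88366
  STL = 20 * 3.88366 - 47 = 77.6732 - 47 = 30.7 dB

30.7 dB


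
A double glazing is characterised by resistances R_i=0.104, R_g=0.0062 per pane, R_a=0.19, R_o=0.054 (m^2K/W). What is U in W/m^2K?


Total thermal resistance (series):
  R_total = R_in + R_glass + R_air + R_glass + R_out
  R_total = 0.104 + 0.0062 + 0.19 + 0.0062 + 0.054 = 0.3604 m^2K/W
U-value = 1 / R_total = 1 / 0.3604 = 2.775 W/m^2K

2.775 W/m^2K


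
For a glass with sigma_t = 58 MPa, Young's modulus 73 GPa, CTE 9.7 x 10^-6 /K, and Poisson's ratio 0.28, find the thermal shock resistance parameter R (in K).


Thermal shock resistance: R = sigma * (1 - nu) / (E * alpha)
  Numerator = 58 * (1 - 0.28) = 41.76
  Denominator = 73 * 1000 * (9.7 x 10^-6) = 0.7081
  R = 41.76 / 0.7081 = 59.0 K

59.0 K


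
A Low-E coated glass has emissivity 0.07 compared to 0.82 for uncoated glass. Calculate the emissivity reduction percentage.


Percentage reduction = (1 - coated/uncoated) * 100
  Ratio = 0.07 / 0.82 = 0.0854
  Reduction = (1 - 0.0854) * 100 = 91.5%

91.5%


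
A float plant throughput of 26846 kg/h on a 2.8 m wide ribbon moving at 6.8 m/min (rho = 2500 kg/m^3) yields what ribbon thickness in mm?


Ribbon cross-section from mass balance:
  Volume rate = throughput / density = 26846 / 2500 = 10.7384 m^3/h
  thickness = volume rate / (speed * 60 * width), i.e.
  thickness = throughput / (60 * speed * width * density) * 1000
  thickness = 26846 / (60 * 6.8 * 2.8 * 2500) * 1000 = 9.4 mm

9.4 mm


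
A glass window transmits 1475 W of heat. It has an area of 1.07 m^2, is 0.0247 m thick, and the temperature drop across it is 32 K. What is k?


Fourier's law rearranged: k = Q * t / (A * dT)
  Numerator = 1475 * 0.0247 = 36.4325
  Denominator = 1.07 * 32 = 34.24
  k = 36.4325 / 34.24 = 1.064 W/mK

1.064 W/mK


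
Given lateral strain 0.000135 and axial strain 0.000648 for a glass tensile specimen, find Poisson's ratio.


Poisson's ratio: nu = lateral strain / axial strain
  nu = 0.000135 / 0.000648 = 0.2083

0.2083


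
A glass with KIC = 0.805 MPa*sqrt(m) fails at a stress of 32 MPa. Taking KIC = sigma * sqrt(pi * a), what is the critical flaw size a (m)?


Rearrange KIC = sigma * sqrt(pi * a):
  sqrt(pi * a) = KIC / sigma
  sqrt(pi * a) = 0.805 / 32 = 0.025156
  a = (KIC / sigma)^2 / pi
  a = 0.025156^2 / pi = 0.0002014 m

0.0002014 m


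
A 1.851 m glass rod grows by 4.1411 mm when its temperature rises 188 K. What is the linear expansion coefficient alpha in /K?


Rearrange dL = alpha * L0 * dT for alpha:
  alpha = dL / (L0 * dT)
  alpha = (4.1411 / 1000) / (1.851 * 188) = 0.0000119 /K = 1.19 x 10^-5 /K

1.19 x 10^-5 /K


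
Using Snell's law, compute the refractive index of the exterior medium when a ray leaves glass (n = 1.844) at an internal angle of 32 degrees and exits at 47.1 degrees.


Apply Snell's law: n1 * sin(theta1) = n2 * sin(theta2)
  n2 = n1 * sin(theta1) / sin(theta2)
  sin(32) = 0.529919
  sin(47.1) = 0.732543
  n2 = 1.844 * 0.529919 / 0.732543 = 1.3339

1.3339


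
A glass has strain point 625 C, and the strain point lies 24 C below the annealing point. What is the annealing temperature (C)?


T_anneal = T_strain + gap:
  T_anneal = 625 + 24 = 649 C

649 C


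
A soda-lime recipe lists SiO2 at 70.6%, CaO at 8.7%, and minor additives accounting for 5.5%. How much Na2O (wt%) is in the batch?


Pieces sum to 100%:
  Na2O = 100 - (SiO2 + CaO + others)
  Na2O = 100 - (70.6 + 8.7 + 5.5) = 15.2%

15.2%


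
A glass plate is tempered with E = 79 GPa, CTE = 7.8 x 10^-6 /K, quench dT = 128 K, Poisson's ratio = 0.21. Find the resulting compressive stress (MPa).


Tempering stress: sigma = E * alpha * dT / (1 - nu)
  E (MPa) = 79 * 1000 = 79000
  Numerator = 79000 * (7.8 x 10^-6) * 128 = 78.8736
  Denominator = 1 - 0.21 = 0.79
  sigma = 78.8736 / 0.79 = 99.8 MPa

99.8 MPa


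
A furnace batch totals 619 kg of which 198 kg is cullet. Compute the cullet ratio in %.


Cullet ratio = (cullet mass / total batch mass) * 100
  Ratio = 198 / 619 * 100 = 31.99%

31.99%


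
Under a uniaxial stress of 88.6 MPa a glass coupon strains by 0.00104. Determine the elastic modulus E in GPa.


Young's modulus: E = stress / strain
  E = 88.6 MPa / 0.00104 = 85192.31 MPa
Convert to GPa: 85192.31 / 1000 = 85.19 GPa

85.19 GPa


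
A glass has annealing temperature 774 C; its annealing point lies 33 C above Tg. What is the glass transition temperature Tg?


Rearrange T_anneal = Tg + offset for Tg:
  Tg = T_anneal - offset = 774 - 33 = 741 C

741 C


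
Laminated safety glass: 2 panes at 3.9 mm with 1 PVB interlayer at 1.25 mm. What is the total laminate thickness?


Total thickness = glass contribution + PVB contribution
  Glass: 2 * 3.9 = 7.8 mm
  PVB: 1 * 1.25 = 1.25 mm
  Total = 7.8 + 1.25 = 9.05 mm

9.05 mm


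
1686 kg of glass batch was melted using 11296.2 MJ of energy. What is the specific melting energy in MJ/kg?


Rearrange E = m * s for s:
  s = E / m
  s = 11296.2 / 1686 = 6.7 MJ/kg

6.7 MJ/kg


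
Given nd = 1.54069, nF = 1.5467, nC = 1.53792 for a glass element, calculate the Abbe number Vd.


Abbe number formula: Vd = (nd - 1) / (nF - nC)
  nd - 1 = 1.54069 - 1 = 0.54069
  nF - nC = 1.5467 - 1.53792 = 0.00878
  Vd = 0.54069 / 0.00878 = 61.58

61.58


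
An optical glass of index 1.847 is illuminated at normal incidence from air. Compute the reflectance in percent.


Fresnel reflectance at normal incidence:
  R = ((n - 1)/(n + 1))^2
  (n - 1)/(n + 1) = (1.847 - 1)/(1.847 + 1) = 0.297506
  R = 0.297506^2 = 0.0885098
  R(%) = 0.0885098 * 100 = 8.851%

8.851%


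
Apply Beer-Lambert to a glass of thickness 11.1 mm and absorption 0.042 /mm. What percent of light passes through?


Beer-Lambert law: T = exp(-alpha * thickness)
  exponent = -0.042 * 11.1 = -0.4662
  T = exp(-0.4662) = 0.6274
  Percentage = 0.6274 * 100 = 62.74%

62.74%


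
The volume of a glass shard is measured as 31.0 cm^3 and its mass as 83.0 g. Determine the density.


Use the definition of density:
  rho = mass / volume
  rho = 83.0 / 31.0 = 2.677 g/cm^3

2.677 g/cm^3


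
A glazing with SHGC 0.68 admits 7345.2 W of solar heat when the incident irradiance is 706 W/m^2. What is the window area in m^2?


Rearrange Q = Area * SHGC * Irradiance:
  Area = Q / (SHGC * Irradiance)
  Area = 7345.2 / (0.68 * 706) = 15.3 m^2

15.3 m^2


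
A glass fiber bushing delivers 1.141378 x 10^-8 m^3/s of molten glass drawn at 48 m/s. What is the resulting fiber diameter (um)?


Cross-sectional area from continuity:
  A = Q / v = 1.141378 x 10^-8 / 48 = 2.377871 x 10^-10 m^2
Diameter from circular cross-section:
  d = sqrt(4A / pi) * 10^6 (m -> um)
  d = sqrt(4 * 2.377871 x 10^-10 / pi) * 10^6 = 17.4 um

17.4 um


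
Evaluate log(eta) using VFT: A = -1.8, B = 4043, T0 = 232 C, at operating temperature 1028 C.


VFT equation: log(eta) = A + B / (T - T0)
  T - T0 = 1028 - 232 = 796
  B / (T - T0) = 4043 / 796 = 5.079
  log(eta) = -1.8 + 5.079 = 3.279

3.279


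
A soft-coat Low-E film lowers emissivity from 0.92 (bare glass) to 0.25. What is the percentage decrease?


Percentage reduction = (1 - coated/uncoated) * 100
  Ratio = 0.25 / 0.92 = 0.2717
  Reduction = (1 - 0.2717) * 100 = 72.8%

72.8%


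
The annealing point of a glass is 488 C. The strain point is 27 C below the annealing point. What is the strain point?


Strain point = annealing point - difference:
  T_strain = 488 - 27 = 461 C

461 C


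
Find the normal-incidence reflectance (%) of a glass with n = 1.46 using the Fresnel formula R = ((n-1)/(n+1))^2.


Fresnel reflectance at normal incidence:
  R = ((n - 1)/(n + 1))^2
  (n - 1)/(n + 1) = (1.46 - 1)/(1.46 + 1) = 0.186992
  R = 0.186992^2 = 0.034966
  R(%) = 0.034966 * 100 = 3.497%

3.497%


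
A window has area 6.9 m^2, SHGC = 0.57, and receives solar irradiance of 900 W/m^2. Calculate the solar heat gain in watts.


Solar heat gain: Q = Area * SHGC * Irradiance
  Q = 6.9 * 0.57 * 900 = 3539.7 W

3539.7 W


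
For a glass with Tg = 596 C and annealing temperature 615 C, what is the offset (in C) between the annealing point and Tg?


Offset = T_anneal - Tg:
  offset = 615 - 596 = 19 C

19 C


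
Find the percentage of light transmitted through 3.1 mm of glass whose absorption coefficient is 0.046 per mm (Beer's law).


Beer-Lambert law: T = exp(-alpha * thickness)
  exponent = -0.046 * 3.1 = -0.1426
  T = exp(-0.1426) = 0.8671
  Percentage = 0.8671 * 100 = 86.71%

86.71%


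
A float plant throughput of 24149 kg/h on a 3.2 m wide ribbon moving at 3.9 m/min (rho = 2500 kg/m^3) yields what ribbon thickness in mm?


Ribbon cross-section from mass balance:
  Volume rate = throughput / density = 24149 / 2500 = 9.6596 m^3/h
  thickness = volume rate / (speed * 60 * width), i.e.
  thickness = throughput / (60 * speed * width * density) * 1000
  thickness = 24149 / (60 * 3.9 * 3.2 * 2500) * 1000 = 12.9 mm

12.9 mm


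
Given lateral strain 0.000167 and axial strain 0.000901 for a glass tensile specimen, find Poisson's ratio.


Poisson's ratio: nu = lateral strain / axial strain
  nu = 0.000167 / 0.000901 = 0.1853

0.1853


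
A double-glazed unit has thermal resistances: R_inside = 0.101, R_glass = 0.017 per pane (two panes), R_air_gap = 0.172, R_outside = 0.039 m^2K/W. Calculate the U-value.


Total thermal resistance (series):
  R_total = R_in + R_glass + R_air + R_glass + R_out
  R_total = 0.101 + 0.017 + 0.172 + 0.017 + 0.039 = 0.346 m^2K/W
U-value = 1 / R_total = 1 / 0.346 = 2.89 W/m^2K

2.89 W/m^2K


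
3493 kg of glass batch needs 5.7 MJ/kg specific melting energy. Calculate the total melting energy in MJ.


Total energy = mass * specific energy
  E = 3493 * 5.7 = 19910.1 MJ

19910.1 MJ


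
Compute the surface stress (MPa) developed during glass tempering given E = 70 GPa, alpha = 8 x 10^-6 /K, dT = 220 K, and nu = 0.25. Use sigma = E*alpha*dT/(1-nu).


Tempering stress: sigma = E * alpha * dT / (1 - nu)
  E (MPa) = 70 * 1000 = 70000
  Numerator = 70000 * (8 x 10^-6) * 220 = 123.2
  Denominator = 1 - 0.25 = 0.75
  sigma = 123.2 / 0.75 = 164.3 MPa

164.3 MPa


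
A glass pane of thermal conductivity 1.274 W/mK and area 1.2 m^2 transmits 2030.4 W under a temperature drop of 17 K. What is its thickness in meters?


Fourier's law: t = k * A * dT / Q
  t = 1.274 * 1.2 * 17 / 2030.4
  t = 25.9896 / 2030.4 = 0.0128 m

0.0128 m


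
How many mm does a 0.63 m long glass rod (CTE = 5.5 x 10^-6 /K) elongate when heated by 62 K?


Thermal expansion formula: dL = alpha * L0 * dT
  dL = (5.5 x 10^-6) * 0.63 * 62 = 0.00021483 m
Convert to mm: 0.00021483 * 1000 = 0.2148 mm

0.2148 mm


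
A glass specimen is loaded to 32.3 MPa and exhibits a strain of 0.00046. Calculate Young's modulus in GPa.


Young's modulus: E = stress / strain
  E = 32.3 MPa / 0.00046 = 70217.39 MPa
Convert to GPa: 70217.39 / 1000 = 70.22 GPa

70.22 GPa


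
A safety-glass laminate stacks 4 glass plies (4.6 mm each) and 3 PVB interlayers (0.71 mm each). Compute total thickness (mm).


Total thickness = glass contribution + PVB contribution
  Glass: 4 * 4.6 = 18.4 mm
  PVB: 3 * 0.71 = 2.13 mm
  Total = 18.4 + 2.13 = 20.53 mm

20.53 mm


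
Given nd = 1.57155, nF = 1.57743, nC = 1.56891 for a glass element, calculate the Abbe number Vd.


Abbe number formula: Vd = (nd - 1) / (nF - nC)
  nd - 1 = 1.57155 - 1 = 0.57155
  nF - nC = 1.57743 - 1.56891 = 0.00852
  Vd = 0.57155 / 0.00852 = 67.08

67.08


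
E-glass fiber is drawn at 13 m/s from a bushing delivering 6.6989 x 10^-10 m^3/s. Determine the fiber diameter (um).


Cross-sectional area from continuity:
  A = Q / v = 6.6989 x 10^-10 / 13 = 5.153 x 10^-11 m^2
Diameter from circular cross-section:
  d = sqrt(4A / pi) * 10^6 (m -> um)
  d = sqrt(4 * 5.153 x 10^-11 / pi) * 10^6 = 8.1 um

8.1 um


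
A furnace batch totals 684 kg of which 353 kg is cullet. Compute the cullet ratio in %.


Cullet ratio = (cullet mass / total batch mass) * 100
  Ratio = 353 / 684 * 100 = 51.61%

51.61%


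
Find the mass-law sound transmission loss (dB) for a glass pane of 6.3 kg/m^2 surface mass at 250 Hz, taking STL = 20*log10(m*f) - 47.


Mass law: STL = 20 * log10(m * f) - 47
  m * f = 6.3 * 250 = 1575
  log10(1575) = 3.19728
  STL = 20 * 3.19728 - 47 = 63.9456 - 47 = 16.9 dB

16.9 dB


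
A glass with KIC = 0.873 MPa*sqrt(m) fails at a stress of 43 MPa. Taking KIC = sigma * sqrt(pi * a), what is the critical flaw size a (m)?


Rearrange KIC = sigma * sqrt(pi * a):
  sqrt(pi * a) = KIC / sigma
  sqrt(pi * a) = 0.873 / 43 = 0.020302
  a = (KIC / sigma)^2 / pi
  a = 0.020302^2 / pi = 0.0001312 m

0.0001312 m


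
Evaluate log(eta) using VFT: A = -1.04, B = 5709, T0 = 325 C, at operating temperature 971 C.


VFT equation: log(eta) = A + B / (T - T0)
  T - T0 = 971 - 325 = 646
  B / (T - T0) = 5709 / 646 = 8.837
  log(eta) = -1.04 + 8.837 = 7.797

7.797


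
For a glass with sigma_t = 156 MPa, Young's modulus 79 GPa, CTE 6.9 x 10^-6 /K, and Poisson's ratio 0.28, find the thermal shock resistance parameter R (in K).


Thermal shock resistance: R = sigma * (1 - nu) / (E * alpha)
  Numerator = 156 * (1 - 0.28) = 112.32
  Denominator = 79 * 1000 * (6.9 x 10^-6) = 0.5451
  R = 112.32 / 0.5451 = 206.1 K

206.1 K


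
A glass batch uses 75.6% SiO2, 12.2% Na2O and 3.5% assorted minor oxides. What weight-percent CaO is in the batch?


Pieces sum to 100%:
  CaO = 100 - (SiO2 + Na2O + others)
  CaO = 100 - (75.6 + 12.2 + 3.5) = 8.7%

8.7%


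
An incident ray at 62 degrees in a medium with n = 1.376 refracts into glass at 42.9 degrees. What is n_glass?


Apply Snell's law: n1 * sin(theta1) = n2 * sin(theta2)
  n2 = n1 * sin(theta1) / sin(theta2)
  sin(62) = 0.882948
  sin(42.9) = 0.680721
  n2 = 1.376 * 0.882948 / 0.680721 = 1.7848

1.7848


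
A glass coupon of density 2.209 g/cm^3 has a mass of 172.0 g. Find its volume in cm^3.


Rearrange rho = m / V:
  V = m / rho
  V = 172.0 / 2.209 = 77.863 cm^3

77.863 cm^3


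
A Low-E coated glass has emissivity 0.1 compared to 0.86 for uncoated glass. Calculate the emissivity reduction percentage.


Percentage reduction = (1 - coated/uncoated) * 100
  Ratio = 0.1 / 0.86 = 0.1163
  Reduction = (1 - 0.1163) * 100 = 88.4%

88.4%


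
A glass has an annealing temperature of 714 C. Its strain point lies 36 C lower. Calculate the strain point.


Strain point = annealing point - difference:
  T_strain = 714 - 36 = 678 C

678 C


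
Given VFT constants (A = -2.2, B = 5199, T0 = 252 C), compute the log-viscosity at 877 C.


VFT equation: log(eta) = A + B / (T - T0)
  T - T0 = 877 - 252 = 625
  B / (T - T0) = 5199 / 625 = 8.318
  log(eta) = -2.2 + 8.318 = 6.118

6.118


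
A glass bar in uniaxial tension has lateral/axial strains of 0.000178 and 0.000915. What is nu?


Poisson's ratio: nu = lateral strain / axial strain
  nu = 0.000178 / 0.000915 = 0.1945

0.1945


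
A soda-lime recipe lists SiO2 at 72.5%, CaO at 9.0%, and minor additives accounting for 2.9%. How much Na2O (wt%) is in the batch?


Pieces sum to 100%:
  Na2O = 100 - (SiO2 + CaO + others)
  Na2O = 100 - (72.5 + 9.0 + 2.9) = 15.6%

15.6%


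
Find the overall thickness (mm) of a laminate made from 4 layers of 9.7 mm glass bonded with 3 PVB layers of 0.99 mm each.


Total thickness = glass contribution + PVB contribution
  Glass: 4 * 9.7 = 38.8 mm
  PVB: 3 * 0.99 = 2.97 mm
  Total = 38.8 + 2.97 = 41.77 mm

41.77 mm


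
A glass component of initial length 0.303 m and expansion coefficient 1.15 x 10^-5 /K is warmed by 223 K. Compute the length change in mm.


Thermal expansion formula: dL = alpha * L0 * dT
  dL = (1.15 x 10^-5) * 0.303 * 223 = 0.00077704 m
Convert to mm: 0.00077704 * 1000 = 0.777 mm

0.777 mm


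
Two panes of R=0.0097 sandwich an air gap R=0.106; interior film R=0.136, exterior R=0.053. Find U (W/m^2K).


Total thermal resistance (series):
  R_total = R_in + R_glass + R_air + R_glass + R_out
  R_total = 0.136 + 0.0097 + 0.106 + 0.0097 + 0.053 = 0.3144 m^2K/W
U-value = 1 / R_total = 1 / 0.3144 = 3.181 W/m^2K

3.181 W/m^2K


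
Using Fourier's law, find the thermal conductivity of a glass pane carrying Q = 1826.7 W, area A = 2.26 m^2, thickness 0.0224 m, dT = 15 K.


Fourier's law rearranged: k = Q * t / (A * dT)
  Numerator = 1826.7 * 0.0224 = 40.91808
  Denominator = 2.26 * 15 = 33.9
  k = 40.91808 / 33.9 = 1.207 W/mK

1.207 W/mK


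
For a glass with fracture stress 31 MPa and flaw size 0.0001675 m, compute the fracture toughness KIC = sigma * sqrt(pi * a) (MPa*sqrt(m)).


Fracture toughness: KIC = sigma * sqrt(pi * a)
  pi * a = pi * 0.0001675 = 0.000526217
  sqrt(pi * a) = 0.022939
  KIC = 31 * 0.022939 = 0.711 MPa*sqrt(m)

0.711 MPa*sqrt(m)


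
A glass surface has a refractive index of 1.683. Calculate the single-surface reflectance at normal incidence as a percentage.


Fresnel reflectance at normal incidence:
  R = ((n - 1)/(n + 1))^2
  (n - 1)/(n + 1) = (1.683 - 1)/(1.683 + 1) = 0.254566
  R = 0.254566^2 = 0.0648038
  R(%) = 0.0648038 * 100 = 6.48%

6.48%


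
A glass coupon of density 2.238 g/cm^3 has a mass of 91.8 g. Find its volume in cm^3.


Rearrange rho = m / V:
  V = m / rho
  V = 91.8 / 2.238 = 41.019 cm^3

41.019 cm^3


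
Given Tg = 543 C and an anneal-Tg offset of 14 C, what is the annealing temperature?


The annealing temperature is Tg plus the offset:
  T_anneal = 543 + 14 = 557 C

557 C


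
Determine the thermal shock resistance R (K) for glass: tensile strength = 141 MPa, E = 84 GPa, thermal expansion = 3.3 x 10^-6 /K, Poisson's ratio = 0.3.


Thermal shock resistance: R = sigma * (1 - nu) / (E * alpha)
  Numerator = 141 * (1 - 0.3) = 98.7
  Denominator = 84 * 1000 * (3.3 x 10^-6) = 0.2772
  R = 98.7 / 0.2772 = 356.1 K

356.1 K


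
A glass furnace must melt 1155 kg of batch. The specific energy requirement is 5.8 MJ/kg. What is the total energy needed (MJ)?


Total energy = mass * specific energy
  E = 1155 * 5.8 = 6699 MJ

6699 MJ


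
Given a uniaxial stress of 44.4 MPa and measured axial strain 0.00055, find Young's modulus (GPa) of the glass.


Young's modulus: E = stress / strain
  E = 44.4 MPa / 0.00055 = 80727.27 MPa
Convert to GPa: 80727.27 / 1000 = 80.73 GPa

80.73 GPa


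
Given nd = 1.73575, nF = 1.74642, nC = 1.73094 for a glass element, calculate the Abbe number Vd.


Abbe number formula: Vd = (nd - 1) / (nF - nC)
  nd - 1 = 1.73575 - 1 = 0.73575
  nF - nC = 1.74642 - 1.73094 = 0.01548
  Vd = 0.73575 / 0.01548 = 47.53

47.53


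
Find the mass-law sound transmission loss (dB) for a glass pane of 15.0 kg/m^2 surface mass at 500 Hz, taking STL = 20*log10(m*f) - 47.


Mass law: STL = 20 * log10(m * f) - 47
  m * f = 15.0 * 500 = 7500
  log10(7500) = 3.87506
  STL = 20 * 3.87506 - 47 = 77.5012 - 47 = 30.5 dB

30.5 dB


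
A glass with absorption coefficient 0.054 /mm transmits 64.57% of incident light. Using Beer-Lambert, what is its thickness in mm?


Rearrange T = exp(-alpha * thickness):
  thickness = -ln(T) / alpha
  T = 64.57/100 = 0.6457
  ln(T) = -0.43742
  -ln(T) = 0.43742
  thickness = 0.43742 / 0.054 = 8.1 mm

8.1 mm


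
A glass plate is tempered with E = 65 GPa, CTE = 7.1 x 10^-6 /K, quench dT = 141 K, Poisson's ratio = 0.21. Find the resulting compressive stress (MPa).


Tempering stress: sigma = E * alpha * dT / (1 - nu)
  E (MPa) = 65 * 1000 = 65000
  Numerator = 65000 * (7.1 x 10^-6) * 141 = 65.0715
  Denominator = 1 - 0.21 = 0.79
  sigma = 65.0715 / 0.79 = 82.4 MPa

82.4 MPa


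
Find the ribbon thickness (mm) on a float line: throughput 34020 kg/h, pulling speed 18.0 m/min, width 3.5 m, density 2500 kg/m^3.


Ribbon cross-section from mass balance:
  Volume rate = throughput / density = 34020 / 2500 = 13.608 m^3/h
  thickness = volume rate / (speed * 60 * width), i.e.
  thickness = throughput / (60 * speed * width * density) * 1000
  thickness = 34020 / (60 * 18.0 * 3.5 * 2500) * 1000 = 3.6 mm

3.6 mm


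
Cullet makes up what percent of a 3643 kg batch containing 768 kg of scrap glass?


Cullet ratio = (cullet mass / total batch mass) * 100
  Ratio = 768 / 3643 * 100 = 21.08%

21.08%


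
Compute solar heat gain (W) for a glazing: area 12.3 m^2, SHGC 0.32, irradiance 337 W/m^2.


Solar heat gain: Q = Area * SHGC * Irradiance
  Q = 12.3 * 0.32 * 337 = 1326.4 W

1326.4 W


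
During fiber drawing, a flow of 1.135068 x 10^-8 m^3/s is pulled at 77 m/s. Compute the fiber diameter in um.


Cross-sectional area from continuity:
  A = Q / v = 1.135068 x 10^-8 / 77 = 1.474114 x 10^-10 m^2
Diameter from circular cross-section:
  d = sqrt(4A / pi) * 10^6 (m -> um)
  d = sqrt(4 * 1.474114 x 10^-10 / pi) * 10^6 = 13.7 um

13.7 um


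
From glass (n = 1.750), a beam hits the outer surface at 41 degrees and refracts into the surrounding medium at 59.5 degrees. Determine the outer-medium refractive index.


Apply Snell's law: n1 * sin(theta1) = n2 * sin(theta2)
  n2 = n1 * sin(theta1) / sin(theta2)
  sin(41) = 0.656059
  sin(59.5) = 0.861629
  n2 = 1.750 * 0.656059 / 0.861629 = 1.3325

1.3325


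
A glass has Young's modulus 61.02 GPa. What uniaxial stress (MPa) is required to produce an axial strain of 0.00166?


Rearrange E = sigma / epsilon:
  sigma = E * epsilon
  E (MPa) = 61.02 * 1000 = 61020
  sigma = 61020 * 0.00166 = 101.29 MPa

101.29 MPa


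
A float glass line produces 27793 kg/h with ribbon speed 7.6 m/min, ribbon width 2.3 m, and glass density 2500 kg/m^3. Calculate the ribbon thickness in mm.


Ribbon cross-section from mass balance:
  Volume rate = throughput / density = 27793 / 2500 = 11.1172 m^3/h
  thickness = volume rate / (speed * 60 * width), i.e.
  thickness = throughput / (60 * speed * width * density) * 1000
  thickness = 27793 / (60 * 7.6 * 2.3 * 2500) * 1000 = 10.6 mm

10.6 mm


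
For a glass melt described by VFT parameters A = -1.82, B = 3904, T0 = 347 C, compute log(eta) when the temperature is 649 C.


VFT equation: log(eta) = A + B / (T - T0)
  T - T0 = 649 - 347 = 302
  B / (T - T0) = 3904 / 302 = 12.927
  log(eta) = -1.82 + 12.927 = 11.107

11.107


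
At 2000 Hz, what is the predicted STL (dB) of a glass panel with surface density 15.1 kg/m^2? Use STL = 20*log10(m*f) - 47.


Mass law: STL = 20 * log10(m * f) - 47
  m * f = 15.1 * 2000 = 30200
  log10(30200) = 4.48001
  STL = 20 * 4.48001 - 47 = 89.6002 - 47 = 42.6 dB

42.6 dB


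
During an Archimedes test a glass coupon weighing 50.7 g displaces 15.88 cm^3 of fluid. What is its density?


Use the definition of density:
  rho = mass / volume
  rho = 50.7 / 15.88 = 3.193 g/cm^3

3.193 g/cm^3


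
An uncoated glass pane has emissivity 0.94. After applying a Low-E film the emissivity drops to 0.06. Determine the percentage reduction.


Percentage reduction = (1 - coated/uncoated) * 100
  Ratio = 0.06 / 0.94 = 0.0638
  Reduction = (1 - 0.0638) * 100 = 93.6%

93.6%


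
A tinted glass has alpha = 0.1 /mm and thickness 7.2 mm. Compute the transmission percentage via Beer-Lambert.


Beer-Lambert law: T = exp(-alpha * thickness)
  exponent = -0.1 * 7.2 = -0.72
  T = exp(-0.72) = 0.4868
  Percentage = 0.4868 * 100 = 48.68%

48.68%


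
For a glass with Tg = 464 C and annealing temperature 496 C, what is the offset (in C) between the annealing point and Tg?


Offset = T_anneal - Tg:
  offset = 496 - 464 = 32 C

32 C


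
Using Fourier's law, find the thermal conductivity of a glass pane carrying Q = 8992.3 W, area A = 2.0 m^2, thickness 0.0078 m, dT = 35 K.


Fourier's law rearranged: k = Q * t / (A * dT)
  Numerator = 8992.3 * 0.0078 = 70.13994
  Denominator = 2.0 * 35 = 70.0
  k = 70.13994 / 70.0 = 1.002 W/mK

1.002 W/mK


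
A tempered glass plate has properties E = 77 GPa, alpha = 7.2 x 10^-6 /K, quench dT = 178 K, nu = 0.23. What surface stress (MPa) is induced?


Tempering stress: sigma = E * alpha * dT / (1 - nu)
  E (MPa) = 77 * 1000 = 77000
  Numerator = 77000 * (7.2 x 10^-6) * 178 = 98.6832
  Denominator = 1 - 0.23 = 0.77
  sigma = 98.6832 / 0.77 = 128.2 MPa

128.2 MPa


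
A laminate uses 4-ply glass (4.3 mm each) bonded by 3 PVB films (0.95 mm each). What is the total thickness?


Total thickness = glass contribution + PVB contribution
  Glass: 4 * 4.3 = 17.2 mm
  PVB: 3 * 0.95 = 2.85 mm
  Total = 17.2 + 2.85 = 20.05 mm

20.05 mm


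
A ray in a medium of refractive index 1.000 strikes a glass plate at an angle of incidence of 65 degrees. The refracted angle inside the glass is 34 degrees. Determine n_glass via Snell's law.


Apply Snell's law: n1 * sin(theta1) = n2 * sin(theta2)
  n2 = n1 * sin(theta1) / sin(theta2)
  sin(65) = 0.906308
  sin(34) = 0.559193
  n2 = 1.000 * 0.906308 / 0.559193 = 1.6207

1.6207


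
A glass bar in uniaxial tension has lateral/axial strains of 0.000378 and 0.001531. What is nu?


Poisson's ratio: nu = lateral strain / axial strain
  nu = 0.000378 / 0.001531 = 0.2469

0.2469


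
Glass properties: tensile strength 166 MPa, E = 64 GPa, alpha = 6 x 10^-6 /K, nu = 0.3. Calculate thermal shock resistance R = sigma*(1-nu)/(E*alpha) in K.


Thermal shock resistance: R = sigma * (1 - nu) / (E * alpha)
  Numerator = 166 * (1 - 0.3) = 116.2
  Denominator = 64 * 1000 * (6 x 10^-6) = 0.384
  R = 116.2 / 0.384 = 302.6 K

302.6 K


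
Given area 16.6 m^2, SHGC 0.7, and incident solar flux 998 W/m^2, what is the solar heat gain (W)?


Solar heat gain: Q = Area * SHGC * Irradiance
  Q = 16.6 * 0.7 * 998 = 11596.8 W

11596.8 W


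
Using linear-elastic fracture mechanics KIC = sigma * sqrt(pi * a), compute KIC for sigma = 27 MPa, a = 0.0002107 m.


Fracture toughness: KIC = sigma * sqrt(pi * a)
  pi * a = pi * 0.0002107 = 0.000661934
  sqrt(pi * a) = 0.025728
  KIC = 27 * 0.025728 = 0.695 MPa*sqrt(m)

0.695 MPa*sqrt(m)


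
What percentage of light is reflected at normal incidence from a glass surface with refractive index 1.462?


Fresnel reflectance at normal incidence:
  R = ((n - 1)/(n + 1))^2
  (n - 1)/(n + 1) = (1.462 - 1)/(1.462 + 1) = 0.187652
  R = 0.187652^2 = 0.0352133
  R(%) = 0.0352133 * 100 = 3.521%

3.521%


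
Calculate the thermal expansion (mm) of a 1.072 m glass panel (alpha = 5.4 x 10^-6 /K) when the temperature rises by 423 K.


Thermal expansion formula: dL = alpha * L0 * dT
  dL = (5.4 x 10^-6) * 1.072 * 423 = 0.00244866 m
Convert to mm: 0.00244866 * 1000 = 2.4487 mm

2.4487 mm


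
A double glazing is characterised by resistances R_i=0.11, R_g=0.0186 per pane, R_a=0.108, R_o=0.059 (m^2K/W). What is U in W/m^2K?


Total thermal resistance (series):
  R_total = R_in + R_glass + R_air + R_glass + R_out
  R_total = 0.11 + 0.0186 + 0.108 + 0.0186 + 0.059 = 0.3142 m^2K/W
U-value = 1 / R_total = 1 / 0.3142 = 3.183 W/m^2K

3.183 W/m^2K


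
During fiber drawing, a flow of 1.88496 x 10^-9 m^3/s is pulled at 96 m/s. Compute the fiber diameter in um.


Cross-sectional area from continuity:
  A = Q / v = 1.88496 x 10^-9 / 96 = 1.9635 x 10^-11 m^2
Diameter from circular cross-section:
  d = sqrt(4A / pi) * 10^6 (m -> um)
  d = sqrt(4 * 1.9635 x 10^-11 / pi) * 10^6 = 5.0 um

5.0 um


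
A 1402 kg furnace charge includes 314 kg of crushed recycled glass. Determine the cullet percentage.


Cullet ratio = (cullet mass / total batch mass) * 100
  Ratio = 314 / 1402 * 100 = 22.4%

22.4%


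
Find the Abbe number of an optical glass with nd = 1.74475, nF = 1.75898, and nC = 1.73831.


Abbe number formula: Vd = (nd - 1) / (nF - nC)
  nd - 1 = 1.74475 - 1 = 0.74475
  nF - nC = 1.75898 - 1.73831 = 0.02067
  Vd = 0.74475 / 0.02067 = 36.03

36.03


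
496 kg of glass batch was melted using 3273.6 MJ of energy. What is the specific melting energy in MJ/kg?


Rearrange E = m * s for s:
  s = E / m
  s = 3273.6 / 496 = 6.6 MJ/kg

6.6 MJ/kg


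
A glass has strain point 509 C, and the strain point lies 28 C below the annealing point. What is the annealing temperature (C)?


T_anneal = T_strain + gap:
  T_anneal = 509 + 28 = 537 C

537 C


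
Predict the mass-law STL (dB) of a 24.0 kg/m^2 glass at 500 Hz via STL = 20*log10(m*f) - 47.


Mass law: STL = 20 * log10(m * f) - 47
  m * f = 24.0 * 500 = 12000
  log10(12000) = 4.07918
  STL = 20 * 4.07918 - 47 = 81.5836 - 47 = 34.6 dB

34.6 dB


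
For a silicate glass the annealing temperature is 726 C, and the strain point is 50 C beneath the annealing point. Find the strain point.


Strain point = annealing point - difference:
  T_strain = 726 - 50 = 676 C

676 C


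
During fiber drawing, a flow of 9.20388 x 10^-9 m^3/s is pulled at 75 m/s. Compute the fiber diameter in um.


Cross-sectional area from continuity:
  A = Q / v = 9.20388 x 10^-9 / 75 = 1.227184 x 10^-10 m^2
Diameter from circular cross-section:
  d = sqrt(4A / pi) * 10^6 (m -> um)
  d = sqrt(4 * 1.227184 x 10^-10 / pi) * 10^6 = 12.5 um

12.5 um


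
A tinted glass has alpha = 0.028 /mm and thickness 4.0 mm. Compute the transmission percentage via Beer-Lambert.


Beer-Lambert law: T = exp(-alpha * thickness)
  exponent = -0.028 * 4.0 = -0.112
  T = exp(-0.112) = 0.894
  Percentage = 0.894 * 100 = 89.4%

89.4%


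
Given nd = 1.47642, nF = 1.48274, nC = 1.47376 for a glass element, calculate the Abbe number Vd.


Abbe number formula: Vd = (nd - 1) / (nF - nC)
  nd - 1 = 1.47642 - 1 = 0.47642
  nF - nC = 1.48274 - 1.47376 = 0.00898
  Vd = 0.47642 / 0.00898 = 53.05

53.05


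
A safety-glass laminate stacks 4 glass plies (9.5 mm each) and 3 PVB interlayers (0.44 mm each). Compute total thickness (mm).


Total thickness = glass contribution + PVB contribution
  Glass: 4 * 9.5 = 38.0 mm
  PVB: 3 * 0.44 = 1.32 mm
  Total = 38.0 + 1.32 = 39.32 mm

39.32 mm


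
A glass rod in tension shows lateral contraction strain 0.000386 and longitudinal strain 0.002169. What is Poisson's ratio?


Poisson's ratio: nu = lateral strain / axial strain
  nu = 0.000386 / 0.002169 = 0.178

0.178


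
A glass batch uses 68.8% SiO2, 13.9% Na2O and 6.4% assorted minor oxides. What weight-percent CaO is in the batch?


Pieces sum to 100%:
  CaO = 100 - (SiO2 + Na2O + others)
  CaO = 100 - (68.8 + 13.9 + 6.4) = 10.9%

10.9%


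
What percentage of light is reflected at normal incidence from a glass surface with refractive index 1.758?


Fresnel reflectance at normal incidence:
  R = ((n - 1)/(n + 1))^2
  (n - 1)/(n + 1) = (1.758 - 1)/(1.758 + 1) = 0.274837
  R = 0.274837^2 = 0.0755354
  R(%) = 0.0755354 * 100 = 7.554%

7.554%


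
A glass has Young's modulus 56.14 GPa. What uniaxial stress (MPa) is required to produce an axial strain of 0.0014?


Rearrange E = sigma / epsilon:
  sigma = E * epsilon
  E (MPa) = 56.14 * 1000 = 56140
  sigma = 56140 * 0.0014 = 78.6 MPa

78.6 MPa


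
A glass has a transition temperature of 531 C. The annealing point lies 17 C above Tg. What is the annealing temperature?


The annealing temperature is Tg plus the offset:
  T_anneal = 531 + 17 = 548 C

548 C


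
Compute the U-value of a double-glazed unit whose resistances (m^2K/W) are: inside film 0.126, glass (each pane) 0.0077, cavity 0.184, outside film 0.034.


Total thermal resistance (series):
  R_total = R_in + R_glass + R_air + R_glass + R_out
  R_total = 0.126 + 0.0077 + 0.184 + 0.0077 + 0.034 = 0.3594 m^2K/W
U-value = 1 / R_total = 1 / 0.3594 = 2.782 W/m^2K

2.782 W/m^2K


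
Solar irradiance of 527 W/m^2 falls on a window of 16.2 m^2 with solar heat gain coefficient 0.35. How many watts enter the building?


Solar heat gain: Q = Area * SHGC * Irradiance
  Q = 16.2 * 0.35 * 527 = 2988.1 W

2988.1 W


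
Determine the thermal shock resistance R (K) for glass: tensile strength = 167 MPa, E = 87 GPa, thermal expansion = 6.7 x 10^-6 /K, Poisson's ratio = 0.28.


Thermal shock resistance: R = sigma * (1 - nu) / (E * alpha)
  Numerator = 167 * (1 - 0.28) = 120.24
  Denominator = 87 * 1000 * (6.7 x 10^-6) = 0.5829
  R = 120.24 / 0.5829 = 206.3 K

206.3 K


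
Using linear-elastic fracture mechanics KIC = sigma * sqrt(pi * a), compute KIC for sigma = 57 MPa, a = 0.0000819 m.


Fracture toughness: KIC = sigma * sqrt(pi * a)
  pi * a = pi * 0.0000819 = 0.000257296
  sqrt(pi * a) = 0.01604
  KIC = 57 * 0.01604 = 0.914 MPa*sqrt(m)

0.914 MPa*sqrt(m)


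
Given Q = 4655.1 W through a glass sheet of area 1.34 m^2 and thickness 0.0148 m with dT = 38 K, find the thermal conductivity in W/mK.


Fourier's law rearranged: k = Q * t / (A * dT)
  Numerator = 4655.1 * 0.0148 = 68.89548
  Denominator = 1.34 * 38 = 50.92
  k = 68.89548 / 50.92 = 1.353 W/mK

1.353 W/mK


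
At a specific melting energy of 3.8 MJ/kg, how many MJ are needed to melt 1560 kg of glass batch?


Total energy = mass * specific energy
  E = 1560 * 3.8 = 5928 MJ

5928 MJ


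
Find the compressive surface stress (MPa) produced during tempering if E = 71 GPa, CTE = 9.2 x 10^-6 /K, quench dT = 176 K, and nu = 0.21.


Tempering stress: sigma = E * alpha * dT / (1 - nu)
  E (MPa) = 71 * 1000 = 71000
  Numerator = 71000 * (9.2 x 10^-6) * 176 = 114.9632
  Denominator = 1 - 0.21 = 0.79
  sigma = 114.9632 / 0.79 = 145.5 MPa

145.5 MPa


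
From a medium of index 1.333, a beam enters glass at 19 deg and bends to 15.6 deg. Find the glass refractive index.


Apply Snell's law: n1 * sin(theta1) = n2 * sin(theta2)
  n2 = n1 * sin(theta1) / sin(theta2)
  sin(19) = 0.325568
  sin(15.6) = 0.26892
  n2 = 1.333 * 0.325568 / 0.26892 = 1.6138

1.6138


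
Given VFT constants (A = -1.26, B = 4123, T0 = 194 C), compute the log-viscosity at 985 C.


VFT equation: log(eta) = A + B / (T - T0)
  T - T0 = 985 - 194 = 791
  B / (T - T0) = 4123 / 791 = 5.212
  log(eta) = -1.26 + 5.212 = 3.952

3.952


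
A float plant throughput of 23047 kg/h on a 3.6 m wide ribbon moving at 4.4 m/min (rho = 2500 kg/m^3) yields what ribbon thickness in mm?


Ribbon cross-section from mass balance:
  Volume rate = throughput / density = 23047 / 2500 = 9.2188 m^3/h
  thickness = volume rate / (speed * 60 * width), i.e.
  thickness = throughput / (60 * speed * width * density) * 1000
  thickness = 23047 / (60 * 4.4 * 3.6 * 2500) * 1000 = 9.7 mm

9.7 mm


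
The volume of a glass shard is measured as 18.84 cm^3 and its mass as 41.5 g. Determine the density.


Use the definition of density:
  rho = mass / volume
  rho = 41.5 / 18.84 = 2.203 g/cm^3

2.203 g/cm^3


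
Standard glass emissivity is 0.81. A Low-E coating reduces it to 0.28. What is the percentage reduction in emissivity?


Percentage reduction = (1 - coated/uncoated) * 100
  Ratio = 0.28 / 0.81 = 0.3457
  Reduction = (1 - 0.3457) * 100 = 65.4%

65.4%


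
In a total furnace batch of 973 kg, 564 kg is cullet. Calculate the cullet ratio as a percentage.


Cullet ratio = (cullet mass / total batch mass) * 100
  Ratio = 564 / 973 * 100 = 57.97%

57.97%


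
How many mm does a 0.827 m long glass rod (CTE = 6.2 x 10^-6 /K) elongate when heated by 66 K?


Thermal expansion formula: dL = alpha * L0 * dT
  dL = (6.2 x 10^-6) * 0.827 * 66 = 0.00033841 m
Convert to mm: 0.00033841 * 1000 = 0.3384 mm

0.3384 mm


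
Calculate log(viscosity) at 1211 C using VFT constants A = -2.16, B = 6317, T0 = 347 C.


VFT equation: log(eta) = A + B / (T - T0)
  T - T0 = 1211 - 347 = 864
  B / (T - T0) = 6317 / 864 = 7.311
  log(eta) = -2.16 + 7.311 = 5.151

5.151


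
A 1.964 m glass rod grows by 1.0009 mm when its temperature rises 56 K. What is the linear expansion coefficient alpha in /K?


Rearrange dL = alpha * L0 * dT for alpha:
  alpha = dL / (L0 * dT)
  alpha = (1.0009 / 1000) / (1.964 * 56) = 0.0000091 /K = 9.1 x 10^-6 /K

9.1 x 10^-6 /K


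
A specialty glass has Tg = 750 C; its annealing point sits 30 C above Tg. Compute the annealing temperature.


The annealing temperature is Tg plus the offset:
  T_anneal = 750 + 30 = 780 C

780 C


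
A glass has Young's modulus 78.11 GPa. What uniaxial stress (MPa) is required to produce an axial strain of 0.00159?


Rearrange E = sigma / epsilon:
  sigma = E * epsilon
  E (MPa) = 78.11 * 1000 = 78110
  sigma = 78110 * 0.00159 = 124.19 MPa

124.19 MPa


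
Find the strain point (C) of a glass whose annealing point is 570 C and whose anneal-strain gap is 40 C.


Strain point = annealing point - difference:
  T_strain = 570 - 40 = 530 C

530 C


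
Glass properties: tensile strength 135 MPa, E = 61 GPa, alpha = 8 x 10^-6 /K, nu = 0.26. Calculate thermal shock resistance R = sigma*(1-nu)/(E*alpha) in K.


Thermal shock resistance: R = sigma * (1 - nu) / (E * alpha)
  Numerator = 135 * (1 - 0.26) = 99.9
  Denominator = 61 * 1000 * (8 x 10^-6) = 0.488
  R = 99.9 / 0.488 = 204.7 K

204.7 K


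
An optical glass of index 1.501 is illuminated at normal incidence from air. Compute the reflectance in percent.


Fresnel reflectance at normal incidence:
  R = ((n - 1)/(n + 1))^2
  (n - 1)/(n + 1) = (1.501 - 1)/(1.501 + 1) = 0.20032
  R = 0.20032^2 = 0.0401281
  R(%) = 0.0401281 * 100 = 4.013%

4.013%


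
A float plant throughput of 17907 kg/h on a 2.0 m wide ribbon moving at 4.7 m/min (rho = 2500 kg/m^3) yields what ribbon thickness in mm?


Ribbon cross-section from mass balance:
  Volume rate = throughput / density = 17907 / 2500 = 7.1628 m^3/h
  thickness = volume rate / (speed * 60 * width), i.e.
  thickness = throughput / (60 * speed * width * density) * 1000
  thickness = 17907 / (60 * 4.7 * 2.0 * 2500) * 1000 = 12.7 mm

12.7 mm


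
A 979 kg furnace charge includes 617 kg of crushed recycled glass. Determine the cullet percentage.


Cullet ratio = (cullet mass / total batch mass) * 100
  Ratio = 617 / 979 * 100 = 63.02%

63.02%


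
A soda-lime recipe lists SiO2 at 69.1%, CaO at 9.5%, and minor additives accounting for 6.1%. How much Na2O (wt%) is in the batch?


Pieces sum to 100%:
  Na2O = 100 - (SiO2 + CaO + others)
  Na2O = 100 - (69.1 + 9.5 + 6.1) = 15.3%

15.3%


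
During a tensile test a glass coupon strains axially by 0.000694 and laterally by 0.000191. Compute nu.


Poisson's ratio: nu = lateral strain / axial strain
  nu = 0.000191 / 0.000694 = 0.2752

0.2752


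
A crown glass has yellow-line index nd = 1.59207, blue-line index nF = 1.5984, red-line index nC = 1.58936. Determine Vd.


Abbe number formula: Vd = (nd - 1) / (nF - nC)
  nd - 1 = 1.59207 - 1 = 0.59207
  nF - nC = 1.5984 - 1.58936 = 0.00904
  Vd = 0.59207 / 0.00904 = 65.49

65.49


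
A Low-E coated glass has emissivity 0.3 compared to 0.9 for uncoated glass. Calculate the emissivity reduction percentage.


Percentage reduction = (1 - coated/uncoated) * 100
  Ratio = 0.3 / 0.9 = 0.3333
  Reduction = (1 - 0.3333) * 100 = 66.7%

66.7%


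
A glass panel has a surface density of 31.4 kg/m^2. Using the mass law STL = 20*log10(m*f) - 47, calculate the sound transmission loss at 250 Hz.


Mass law: STL = 20 * log10(m * f) - 47
  m * f = 31.4 * 250 = 7850
  log10(7850) = 3.89487
  STL = 20 * 3.89487 - 47 = 77.8974 - 47 = 30.9 dB

30.9 dB


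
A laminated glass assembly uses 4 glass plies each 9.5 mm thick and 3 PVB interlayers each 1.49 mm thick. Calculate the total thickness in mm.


Total thickness = glass contribution + PVB contribution
  Glass: 4 * 9.5 = 38.0 mm
  PVB: 3 * 1.49 = 4.47 mm
  Total = 38.0 + 4.47 = 42.47 mm

42.47 mm


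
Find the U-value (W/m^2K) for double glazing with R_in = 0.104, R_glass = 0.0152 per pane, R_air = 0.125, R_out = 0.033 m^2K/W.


Total thermal resistance (series):
  R_total = R_in + R_glass + R_air + R_glass + R_out
  R_total = 0.104 + 0.0152 + 0.125 + 0.0152 + 0.033 = 0.2924 m^2K/W
U-value = 1 / R_total = 1 / 0.2924 = 3.42 W/m^2K

3.42 W/m^2K


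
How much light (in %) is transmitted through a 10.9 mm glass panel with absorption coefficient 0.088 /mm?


Beer-Lambert law: T = exp(-alpha * thickness)
  exponent = -0.088 * 10.9 = -0.9592
  T = exp(-0.9592) = 0.3832
  Percentage = 0.3832 * 100 = 38.32%

38.32%
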